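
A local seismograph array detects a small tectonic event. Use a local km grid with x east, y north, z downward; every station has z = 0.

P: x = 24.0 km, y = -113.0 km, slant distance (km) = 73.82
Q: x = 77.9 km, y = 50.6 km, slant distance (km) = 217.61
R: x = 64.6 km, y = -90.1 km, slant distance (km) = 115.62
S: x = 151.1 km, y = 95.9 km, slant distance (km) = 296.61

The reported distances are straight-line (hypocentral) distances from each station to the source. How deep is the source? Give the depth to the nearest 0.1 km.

Each station gives a sphere (x−x_i)² + (y−y_i)² + z² = d_i² (stations at z=0).
Subtracting the P sphere from Q and R: z² cancels, leaving linear equations in x and y:
107.8 x + 327.2 y = -46620.95
81.2 x + 45.8 y = -8972.42
Solving: x ≈ -37.008, y ≈ -130.292 km (keep extra digits for the depth step; rounded: -37.0, -130.3).
Then from the P sphere: z² = 73.82² − (x − 24.0)² − (y + 113.0)² with x = -37.008, y = -130.292, so z ≈ 37.794 ≈ 37.8 km.

depth ≈ 37.8 km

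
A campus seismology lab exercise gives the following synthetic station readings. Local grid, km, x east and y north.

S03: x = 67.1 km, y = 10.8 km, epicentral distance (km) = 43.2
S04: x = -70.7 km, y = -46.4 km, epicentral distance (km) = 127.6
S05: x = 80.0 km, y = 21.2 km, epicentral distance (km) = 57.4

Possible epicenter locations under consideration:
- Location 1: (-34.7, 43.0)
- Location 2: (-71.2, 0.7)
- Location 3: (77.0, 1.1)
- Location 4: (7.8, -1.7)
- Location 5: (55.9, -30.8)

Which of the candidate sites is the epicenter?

Location 5

For each candidate, compare |candidate − station| to the reported distance:
Location 1: residuals S03 63.6, S04 31.2, S05 59.4 → max 63.6 km
Location 2: residuals S03 95.5, S04 80.5, S05 95.2 → max 95.5 km
Location 3: residuals S03 29.3, S04 27.6, S05 37.1 → max 37.1 km
Location 4: residuals S03 17.4, S04 37.3, S05 18.3 → max 37.3 km
Location 5: residuals S03 0.1, S04 0.0, S05 0.1 → max 0.1 km
Only Location 5 has all residuals ≈ 0.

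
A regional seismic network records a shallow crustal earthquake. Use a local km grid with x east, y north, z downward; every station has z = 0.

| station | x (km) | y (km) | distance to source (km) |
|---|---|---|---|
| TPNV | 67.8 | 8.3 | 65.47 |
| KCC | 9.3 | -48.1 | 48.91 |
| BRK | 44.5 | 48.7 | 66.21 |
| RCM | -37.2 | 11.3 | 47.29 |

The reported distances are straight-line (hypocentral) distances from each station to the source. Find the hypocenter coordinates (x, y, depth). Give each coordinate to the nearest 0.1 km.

x ≈ 5.2 km, y ≈ -2.1 km, depth ≈ 16.1 km

Each station gives a sphere (x−x_i)² + (y−y_i)² + z² = d_i² (stations at z=0).
Subtracting the TPNV sphere from KCC and BRK: z² cancels, leaving linear equations in x and y:
-117.0 x − 112.8 y = -371.50
-46.6 x + 80.8 y = -411.23
Solving: x ≈ 5.194, y ≈ -2.094 km (keep extra digits for the depth step; rounded: 5.2, -2.1).
Then from the TPNV sphere: z² = 65.47² − (x − 67.8)² − (y − 8.3)² with x = 5.194, y = -2.094, so z ≈ 16.086 ≈ 16.1 km.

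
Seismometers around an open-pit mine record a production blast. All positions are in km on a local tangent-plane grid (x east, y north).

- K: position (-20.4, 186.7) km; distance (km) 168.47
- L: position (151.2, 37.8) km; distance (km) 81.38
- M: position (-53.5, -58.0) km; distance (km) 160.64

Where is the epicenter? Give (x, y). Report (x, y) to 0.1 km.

Circle about each station: (x + 20.4)² + (y − 186.7)² = 168.47²; (x − 151.2)² + (y − 37.8)² = 81.38²; (x + 53.5)² + (y + 58.0)² = 160.64².
Subtracting pairs of circle equations eliminates x²+y² and gives linear equations (the radical axes):
343.2 x − 297.8 y = 10776.67
-66.2 x − 489.4 y = -26469.87
Solving the 2×2 system: x ≈ 70.1, y ≈ 44.6 km.

(70.1, 44.6)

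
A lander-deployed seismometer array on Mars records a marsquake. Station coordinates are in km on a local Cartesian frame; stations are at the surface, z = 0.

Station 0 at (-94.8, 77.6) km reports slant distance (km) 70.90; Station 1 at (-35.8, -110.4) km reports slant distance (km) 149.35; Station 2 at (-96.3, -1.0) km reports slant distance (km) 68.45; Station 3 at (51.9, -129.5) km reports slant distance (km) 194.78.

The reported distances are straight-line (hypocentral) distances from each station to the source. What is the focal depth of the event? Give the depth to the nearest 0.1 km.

Each station gives a sphere (x−x_i)² + (y−y_i)² + z² = d_i² (stations at z=0).
Subtracting the Station 0 sphere from Station 1 and Station 2: z² cancels, leaving linear equations in x and y:
118.0 x − 376.0 y = -18817.61
-3.0 x − 157.2 y = -5392.70
Solving: x ≈ -47.286, y ≈ 35.207 km (keep extra digits for the depth step; rounded: -47.3, 35.2).
Then from the Station 0 sphere: z² = 70.90² − (x + 94.8)² − (y − 77.6)² with x = -47.286, y = 35.207, so z ≈ 31.178 ≈ 31.2 km.

depth ≈ 31.2 km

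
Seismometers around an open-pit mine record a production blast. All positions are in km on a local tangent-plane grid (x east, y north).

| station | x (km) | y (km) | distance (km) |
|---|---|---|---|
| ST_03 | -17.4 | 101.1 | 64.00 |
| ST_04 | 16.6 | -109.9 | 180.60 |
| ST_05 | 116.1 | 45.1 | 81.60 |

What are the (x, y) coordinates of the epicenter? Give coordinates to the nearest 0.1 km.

Circle about each station: (x + 17.4)² + (y − 101.1)² = 64.00²; (x − 16.6)² + (y + 109.9)² = 180.60²; (x − 116.1)² + (y − 45.1)² = 81.60².
Subtracting the ST_03 equation from the ST_04 and ST_05 equations removes the quadratic terms:
68.0 x − 422.0 y = -26690.76
267.0 x − 112.0 y = 2426.69
Solving the 2×2 system: x ≈ 38.2, y ≈ 69.4 km.

(38.2, 69.4)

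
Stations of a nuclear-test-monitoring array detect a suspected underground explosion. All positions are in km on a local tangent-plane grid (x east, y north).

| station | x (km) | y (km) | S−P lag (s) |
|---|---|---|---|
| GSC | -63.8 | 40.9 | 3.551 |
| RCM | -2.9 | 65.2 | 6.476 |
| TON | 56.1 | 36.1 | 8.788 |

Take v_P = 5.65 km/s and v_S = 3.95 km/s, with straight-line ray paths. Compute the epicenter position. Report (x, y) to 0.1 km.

Distance from S−P lag: d = Δt · v_P v_S / (v_P − v_S) = Δt · (5.65·3.95)/(5.65−3.95) ≈ 13.1279·Δt.
So d_GSC = 46.62, d_RCM = 85.02, d_TON = 115.37 km.
Circle about each station: (x + 63.8)² + (y − 40.9)² = 46.62²; (x + 2.9)² + (y − 65.2)² = 85.02²; (x − 56.1)² + (y − 36.1)² = 115.37².
Subtracting the GSC equation from the RCM and TON equations removes the quadratic terms:
121.8 x + 48.6 y = -6538.78
239.8 x − 9.6 y = -12429.64
Solving the 2×2 system: x ≈ -52.0, y ≈ -4.2 km.
Check against GSC (with the unrounded x, y): √((x + 63.8)²+(y − 40.9)²) = 46.63 ≈ 46.62 km. ✓

x ≈ -52.0 km, y ≈ -4.2 km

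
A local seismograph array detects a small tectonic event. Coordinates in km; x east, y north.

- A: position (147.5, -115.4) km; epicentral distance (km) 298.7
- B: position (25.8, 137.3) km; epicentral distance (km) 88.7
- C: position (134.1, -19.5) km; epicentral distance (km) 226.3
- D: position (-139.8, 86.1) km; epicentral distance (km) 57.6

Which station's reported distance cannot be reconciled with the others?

D

Solve using three stations at a time. Using A, B, C (subtract circle equations pairwise → linear system) gives (x, y) ≈ (-56.0, 103.2).
Distances from that point to each station vs reported:
  A: calculated 298.7 vs reported 298.7 → residual 0.0 km
  B: calculated 88.6 vs reported 88.7 → residual 0.1 km
  C: calculated 226.3 vs reported 226.3 → residual 0.0 km
  D: calculated 85.6 vs reported 57.6 → residual 28.0 km
A, B, C are mutually consistent (residuals ≈ 0); D is off by 28.0 km.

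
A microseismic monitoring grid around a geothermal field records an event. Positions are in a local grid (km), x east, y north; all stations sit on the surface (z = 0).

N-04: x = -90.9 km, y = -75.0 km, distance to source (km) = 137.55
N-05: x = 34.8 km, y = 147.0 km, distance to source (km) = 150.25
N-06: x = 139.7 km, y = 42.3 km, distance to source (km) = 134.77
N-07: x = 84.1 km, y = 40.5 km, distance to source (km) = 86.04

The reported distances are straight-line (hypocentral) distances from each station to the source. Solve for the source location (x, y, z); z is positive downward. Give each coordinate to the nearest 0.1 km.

(16.4, 2.6, 37.2)

Each station gives a sphere (x−x_i)² + (y−y_i)² + z² = d_i² (stations at z=0).
Subtracting the N-04 sphere from N-05 and N-06: z² cancels, leaving linear equations in x and y:
251.4 x + 444.0 y = 5277.17
461.2 x + 234.6 y = 8174.62
Solving: x ≈ 16.403, y ≈ 2.598 km (keep extra digits for the depth step; rounded: 16.4, 2.6).
Then from the N-04 sphere: z² = 137.55² − (x + 90.9)² − (y + 75.0)² with x = 16.403, y = 2.598, so z ≈ 37.210 ≈ 37.2 km.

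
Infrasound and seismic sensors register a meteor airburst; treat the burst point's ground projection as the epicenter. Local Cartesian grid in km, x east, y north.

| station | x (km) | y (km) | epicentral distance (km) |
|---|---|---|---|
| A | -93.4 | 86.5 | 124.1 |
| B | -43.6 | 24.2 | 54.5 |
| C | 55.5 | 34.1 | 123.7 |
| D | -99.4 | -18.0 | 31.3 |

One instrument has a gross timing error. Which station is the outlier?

D

Solve using three stations at a time. Using A, B, C (subtract circle equations pairwise → linear system) gives (x, y) ≈ (-50.4, -29.9).
Distances from that point to each station vs reported:
  A: calculated 124.1 vs reported 124.1 → residual 0.0 km
  B: calculated 54.5 vs reported 54.5 → residual 0.0 km
  C: calculated 123.7 vs reported 123.7 → residual 0.0 km
  D: calculated 50.5 vs reported 31.3 → residual 19.2 km
A, B, C are mutually consistent (residuals ≈ 0); D is off by 19.2 km.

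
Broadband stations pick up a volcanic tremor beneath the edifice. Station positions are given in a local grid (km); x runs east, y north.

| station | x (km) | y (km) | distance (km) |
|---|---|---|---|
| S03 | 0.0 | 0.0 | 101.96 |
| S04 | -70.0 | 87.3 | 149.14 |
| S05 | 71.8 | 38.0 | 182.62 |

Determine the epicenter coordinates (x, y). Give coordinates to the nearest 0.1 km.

-81.4 km east, -61.4 km north

Circle about each station: x² + y² = 101.96²; (x + 70.0)² + (y − 87.3)² = 149.14²; (x − 71.8)² + (y − 38.0)² = 182.62².
Subtracting pairs of circle equations eliminates x²+y² and gives linear equations (the radical axes):
-140.0 x + 174.6 y = 674.39
143.6 x + 76.0 y = -16354.98
Solving the 2×2 system: x ≈ -81.4, y ≈ -61.4 km.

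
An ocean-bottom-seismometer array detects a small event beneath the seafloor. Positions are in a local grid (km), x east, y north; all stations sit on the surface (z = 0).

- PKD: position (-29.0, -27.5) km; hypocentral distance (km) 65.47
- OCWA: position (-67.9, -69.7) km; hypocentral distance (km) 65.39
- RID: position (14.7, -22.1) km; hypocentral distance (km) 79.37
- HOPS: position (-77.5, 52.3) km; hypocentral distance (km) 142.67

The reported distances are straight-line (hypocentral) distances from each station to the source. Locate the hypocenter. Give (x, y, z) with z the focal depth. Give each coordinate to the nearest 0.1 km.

Each station gives a sphere (x−x_i)² + (y−y_i)² + z² = d_i² (stations at z=0).
Subtracting the PKD sphere from OCWA and RID: z² cancels, leaving linear equations in x and y:
-77.8 x − 84.4 y = 7881.72
87.4 x + 10.8 y = -2906.03
Solving: x ≈ -24.501, y ≈ -70.800 km (keep extra digits for the depth step; rounded: -24.5, -70.8).
Then from the PKD sphere: z² = 65.47² − (x + 29.0)² − (y + 27.5)² with x = -24.501, y = -70.800, so z ≈ 48.900 ≈ 48.9 km.

x ≈ -24.5 km, y ≈ -70.8 km, depth ≈ 48.9 km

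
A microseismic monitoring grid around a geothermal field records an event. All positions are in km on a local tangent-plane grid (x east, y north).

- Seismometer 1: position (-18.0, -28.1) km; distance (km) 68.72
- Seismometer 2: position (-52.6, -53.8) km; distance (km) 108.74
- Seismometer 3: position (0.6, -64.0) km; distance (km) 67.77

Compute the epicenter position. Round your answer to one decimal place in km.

Circle about each station: (x + 18.0)² + (y + 28.1)² = 68.72²; (x + 52.6)² + (y + 53.8)² = 108.74²; (x − 0.6)² + (y + 64.0)² = 67.77².
Subtracting the Seismometer 1 equation from the Seismometer 2 and Seismometer 3 equations removes the quadratic terms:
-69.2 x − 51.4 y = -2554.36
37.2 x − 71.8 y = 3112.42
Solving the 2×2 system: x ≈ 49.9, y ≈ -17.5 km.

49.9 km east, -17.5 km north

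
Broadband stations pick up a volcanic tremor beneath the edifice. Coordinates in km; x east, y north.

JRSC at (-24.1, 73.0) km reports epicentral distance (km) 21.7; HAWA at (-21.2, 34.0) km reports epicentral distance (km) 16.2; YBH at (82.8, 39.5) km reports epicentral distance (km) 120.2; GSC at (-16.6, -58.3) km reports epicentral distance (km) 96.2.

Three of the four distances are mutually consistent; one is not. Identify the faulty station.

Solve using three stations at a time. Using HAWA, YBH, GSC (subtract circle equations pairwise → linear system) gives (x, y) ≈ (-37.3, 35.6).
Distances from that point to each station vs reported:
  JRSC: calculated 39.6 vs reported 21.7 → residual 17.9 km
  HAWA: calculated 16.2 vs reported 16.2 → residual 0.0 km
  YBH: calculated 120.2 vs reported 120.2 → residual 0.0 km
  GSC: calculated 96.2 vs reported 96.2 → residual 0.0 km
HAWA, YBH, GSC are mutually consistent (residuals ≈ 0); JRSC is off by 17.9 km.

JRSC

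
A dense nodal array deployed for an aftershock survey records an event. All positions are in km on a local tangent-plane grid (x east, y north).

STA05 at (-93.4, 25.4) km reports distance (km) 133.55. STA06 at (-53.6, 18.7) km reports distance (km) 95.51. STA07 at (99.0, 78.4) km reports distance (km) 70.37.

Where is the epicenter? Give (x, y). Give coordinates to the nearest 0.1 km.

Circle about each station: (x + 93.4)² + (y − 25.4)² = 133.55²; (x + 53.6)² + (y − 18.7)² = 95.51²; (x − 99.0)² + (y − 78.4)² = 70.37².
Subtracting the STA05 equation from the STA06 and STA07 equations removes the quadratic terms:
79.6 x − 13.4 y = 2567.37
384.8 x + 106.0 y = 19462.51
Solving the 2×2 system: x ≈ 39.2, y ≈ 41.3 km.

39.2 km east, 41.3 km north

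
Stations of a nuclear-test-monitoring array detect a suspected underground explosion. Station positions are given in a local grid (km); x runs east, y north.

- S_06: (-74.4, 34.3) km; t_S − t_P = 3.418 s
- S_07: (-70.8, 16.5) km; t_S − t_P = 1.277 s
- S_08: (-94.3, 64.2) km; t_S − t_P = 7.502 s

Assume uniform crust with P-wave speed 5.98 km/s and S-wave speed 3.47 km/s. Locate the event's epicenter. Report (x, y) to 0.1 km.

-72.6 km east, 6.1 km north

Distance from S−P lag: d = Δt · v_P v_S / (v_P − v_S) = Δt · (5.98·3.47)/(5.98−3.47) ≈ 8.2672·Δt.
So d_S_06 = 28.26, d_S_07 = 10.56, d_S_08 = 62.02 km.
Circle about each station: (x + 74.4)² + (y − 34.3)² = 28.26²; (x + 70.8)² + (y − 16.5)² = 10.56²; (x + 94.3)² + (y − 64.2)² = 62.02².
Subtracting pairs of circle equations eliminates x²+y² and gives linear equations (the radical axes):
7.2 x − 35.6 y = -739.85
-39.8 x + 59.8 y = 3254.43
Solving the 2×2 system: x ≈ -72.6, y ≈ 6.1 km.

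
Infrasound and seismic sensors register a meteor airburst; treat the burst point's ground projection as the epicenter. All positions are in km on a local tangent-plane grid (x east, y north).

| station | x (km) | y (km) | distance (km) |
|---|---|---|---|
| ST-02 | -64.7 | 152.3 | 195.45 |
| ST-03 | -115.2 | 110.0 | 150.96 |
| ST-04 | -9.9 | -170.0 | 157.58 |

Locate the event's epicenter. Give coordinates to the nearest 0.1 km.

Circle about each station: (x + 64.7)² + (y − 152.3)² = 195.45²; (x + 115.2)² + (y − 110.0)² = 150.96²; (x + 9.9)² + (y + 170.0)² = 157.58².
Subtracting the ST-02 equation from the ST-03 and ST-04 equations removes the quadratic terms:
-101.0 x − 84.6 y = 13401.44
109.6 x − 644.6 y = 14985.88
Solving the 2×2 system: x ≈ -99.1, y ≈ -40.1 km.

-99.1 km east, -40.1 km north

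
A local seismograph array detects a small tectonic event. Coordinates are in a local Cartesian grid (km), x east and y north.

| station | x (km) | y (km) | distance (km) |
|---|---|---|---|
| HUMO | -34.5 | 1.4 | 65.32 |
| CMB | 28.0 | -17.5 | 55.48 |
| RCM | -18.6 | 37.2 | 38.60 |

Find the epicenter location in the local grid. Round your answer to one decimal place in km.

Circle about each station: (x + 34.5)² + (y − 1.4)² = 65.32²; (x − 28.0)² + (y + 17.5)² = 55.48²; (x + 18.6)² + (y − 37.2)² = 38.60².
Subtracting pairs of circle equations eliminates x²+y² and gives linear equations (the radical axes):
125.0 x − 37.8 y = 1086.71
31.8 x + 71.6 y = 3314.33
Solving the 2×2 system: x ≈ 20.0, y ≈ 37.4 km.

(20.0, 37.4)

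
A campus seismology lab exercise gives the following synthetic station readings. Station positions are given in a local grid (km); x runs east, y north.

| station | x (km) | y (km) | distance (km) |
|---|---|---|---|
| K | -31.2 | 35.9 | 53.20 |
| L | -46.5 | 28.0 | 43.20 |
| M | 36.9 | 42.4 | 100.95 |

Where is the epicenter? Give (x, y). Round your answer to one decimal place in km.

Circle about each station: (x + 31.2)² + (y − 35.9)² = 53.20²; (x + 46.5)² + (y − 28.0)² = 43.20²; (x − 36.9)² + (y − 42.4)² = 100.95².
Subtracting the K equation from the L and M equations removes the quadratic terms:
-30.6 x − 15.8 y = 1648.00
136.2 x + 13.0 y = -6463.54
Solving the 2×2 system: x ≈ -46.0, y ≈ -15.2 km.
Check against K (with the unrounded x, y): √((x + 31.2)²+(y − 35.9)²) = 53.21 ≈ 53.20 km. ✓

x ≈ -46.0 km, y ≈ -15.2 km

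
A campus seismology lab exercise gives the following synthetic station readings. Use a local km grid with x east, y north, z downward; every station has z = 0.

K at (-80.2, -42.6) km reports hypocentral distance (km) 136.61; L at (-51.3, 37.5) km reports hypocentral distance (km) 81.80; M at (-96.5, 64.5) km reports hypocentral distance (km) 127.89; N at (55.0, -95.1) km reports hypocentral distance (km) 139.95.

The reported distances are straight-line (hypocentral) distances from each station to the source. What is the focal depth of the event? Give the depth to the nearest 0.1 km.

27.0 km

Each station gives a sphere (x−x_i)² + (y−y_i)² + z² = d_i² (stations at z=0).
Subtracting the K sphere from L and M: z² cancels, leaving linear equations in x and y:
57.8 x + 160.2 y = 7762.19
-32.6 x + 214.2 y = 7532.14
Solving: x ≈ 25.905, y ≈ 39.107 km (keep extra digits for the depth step; rounded: 25.9, 39.1).
Then from the K sphere: z² = 136.61² − (x + 80.2)² − (y + 42.6)² with x = 25.905, y = 39.107, so z ≈ 26.981 ≈ 27.0 km.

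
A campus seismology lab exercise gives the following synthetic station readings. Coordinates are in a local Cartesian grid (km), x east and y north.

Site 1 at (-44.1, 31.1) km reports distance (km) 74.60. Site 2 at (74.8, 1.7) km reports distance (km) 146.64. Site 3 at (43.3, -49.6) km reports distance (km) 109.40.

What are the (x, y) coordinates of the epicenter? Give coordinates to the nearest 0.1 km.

Circle about each station: (x + 44.1)² + (y − 31.1)² = 74.60²; (x − 74.8)² + (y − 1.7)² = 146.64²; (x − 43.3)² + (y + 49.6)² = 109.40².
Subtracting the Site 1 equation from the Site 2 and Site 3 equations removes the quadratic terms:
237.8 x − 58.8 y = -13252.22
174.8 x − 161.4 y = -4980.17
Solving the 2×2 system: x ≈ -65.7, y ≈ -40.3 km.
Check against Site 1 (with the unrounded x, y): √((x + 44.1)²+(y − 31.1)²) = 74.58 ≈ 74.60 km. ✓

(-65.7, -40.3)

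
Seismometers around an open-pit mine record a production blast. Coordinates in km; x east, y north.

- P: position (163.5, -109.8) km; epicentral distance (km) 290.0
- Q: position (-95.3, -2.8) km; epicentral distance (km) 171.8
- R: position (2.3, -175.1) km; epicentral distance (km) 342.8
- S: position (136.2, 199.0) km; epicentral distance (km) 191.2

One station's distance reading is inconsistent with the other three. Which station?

Solve using three stations at a time. Using Q, R, S (subtract circle equations pairwise → linear system) gives (x, y) ≈ (-51.7, 163.4).
Distances from that point to each station vs reported:
  P: calculated 347.8 vs reported 290.0 → residual 57.8 km
  Q: calculated 171.9 vs reported 171.8 → residual 0.1 km
  R: calculated 342.8 vs reported 342.8 → residual 0.0 km
  S: calculated 191.3 vs reported 191.2 → residual 0.1 km
Q, R, S are mutually consistent (residuals ≈ 0); P is off by 57.8 km.

P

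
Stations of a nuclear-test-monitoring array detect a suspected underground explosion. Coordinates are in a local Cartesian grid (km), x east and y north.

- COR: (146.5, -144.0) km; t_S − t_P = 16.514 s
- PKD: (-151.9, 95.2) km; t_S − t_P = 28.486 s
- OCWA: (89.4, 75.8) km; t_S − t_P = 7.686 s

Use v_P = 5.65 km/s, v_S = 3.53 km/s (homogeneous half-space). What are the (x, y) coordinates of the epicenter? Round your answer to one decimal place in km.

(100.2, 4.3)

Distance from S−P lag: d = Δt · v_P v_S / (v_P − v_S) = Δt · (5.65·3.53)/(5.65−3.53) ≈ 9.4078·Δt.
So d_COR = 155.36, d_PKD = 267.99, d_OCWA = 72.31 km.
Circle about each station: (x − 146.5)² + (y + 144.0)² = 155.36²; (x + 151.9)² + (y − 95.2)² = 267.99²; (x − 89.4)² + (y − 75.8)² = 72.31².
Subtracting pairs of circle equations eliminates x²+y² and gives linear equations (the radical axes):
-596.8 x + 478.4 y = -57743.51
-114.2 x + 439.6 y = -9552.26
Solving the 2×2 system: x ≈ 100.2, y ≈ 4.3 km.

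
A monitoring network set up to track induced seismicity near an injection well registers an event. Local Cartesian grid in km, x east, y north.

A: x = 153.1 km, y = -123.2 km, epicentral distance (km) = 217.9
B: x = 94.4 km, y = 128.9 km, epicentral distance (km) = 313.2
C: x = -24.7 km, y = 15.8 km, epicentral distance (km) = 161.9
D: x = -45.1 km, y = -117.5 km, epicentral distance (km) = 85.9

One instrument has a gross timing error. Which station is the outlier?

D

Solve using three stations at a time. Using A, B, C (subtract circle equations pairwise → linear system) gives (x, y) ≈ (-64.1, -141.3).
Distances from that point to each station vs reported:
  A: calculated 217.9 vs reported 217.9 → residual 0.0 km
  B: calculated 313.2 vs reported 313.2 → residual 0.0 km
  C: calculated 161.9 vs reported 161.9 → residual 0.0 km
  D: calculated 30.4 vs reported 85.9 → residual 55.5 km
A, B, C are mutually consistent (residuals ≈ 0); D is off by 55.5 km.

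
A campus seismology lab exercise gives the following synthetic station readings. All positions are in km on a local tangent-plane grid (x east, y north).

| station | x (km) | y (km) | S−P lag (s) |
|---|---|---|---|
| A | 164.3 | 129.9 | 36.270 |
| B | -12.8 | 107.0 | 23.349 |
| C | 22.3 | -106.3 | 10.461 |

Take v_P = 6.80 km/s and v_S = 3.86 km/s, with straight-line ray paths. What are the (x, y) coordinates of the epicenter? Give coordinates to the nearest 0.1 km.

x ≈ -70.2 km, y ≈ -93.4 km

Distance from S−P lag: d = Δt · v_P v_S / (v_P − v_S) = Δt · (6.80·3.86)/(6.80−3.86) ≈ 8.9279·Δt.
So d_A = 323.81, d_B = 208.46, d_C = 93.39 km.
Circle about each station: (x − 164.3)² + (y − 129.9)² = 323.81²; (x + 12.8)² + (y − 107.0)² = 208.46²; (x − 22.3)² + (y + 106.3)² = 93.39².
Subtracting pairs of circle equations eliminates x²+y² and gives linear equations (the radical axes):
-354.2 x − 45.8 y = 29141.68
-284.0 x − 472.4 y = 64059.70
Solving the 2×2 system: x ≈ -70.2, y ≈ -93.4 km.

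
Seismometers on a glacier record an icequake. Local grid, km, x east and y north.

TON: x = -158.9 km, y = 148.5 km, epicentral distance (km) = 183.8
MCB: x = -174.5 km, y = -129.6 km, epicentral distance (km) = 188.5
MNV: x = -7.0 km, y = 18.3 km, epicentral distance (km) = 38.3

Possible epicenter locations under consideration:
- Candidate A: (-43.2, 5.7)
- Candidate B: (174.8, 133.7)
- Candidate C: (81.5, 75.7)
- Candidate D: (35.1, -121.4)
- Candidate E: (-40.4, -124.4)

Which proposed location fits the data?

For each candidate, compare |candidate − station| to the reported distance:
Candidate A: residuals TON 0.0, MCB 0.0, MNV 0.0 → max 0.0 km
Candidate B: residuals TON 150.2, MCB 248.9, MNV 177.0 → max 248.9 km
Candidate C: residuals TON 67.4, MCB 139.7, MNV 67.2 → max 139.7 km
Candidate D: residuals TON 148.6, MCB 21.3, MNV 107.6 → max 148.6 km
Candidate E: residuals TON 113.7, MCB 54.3, MNV 108.3 → max 113.7 km
Only Candidate A has all residuals ≈ 0.

Candidate A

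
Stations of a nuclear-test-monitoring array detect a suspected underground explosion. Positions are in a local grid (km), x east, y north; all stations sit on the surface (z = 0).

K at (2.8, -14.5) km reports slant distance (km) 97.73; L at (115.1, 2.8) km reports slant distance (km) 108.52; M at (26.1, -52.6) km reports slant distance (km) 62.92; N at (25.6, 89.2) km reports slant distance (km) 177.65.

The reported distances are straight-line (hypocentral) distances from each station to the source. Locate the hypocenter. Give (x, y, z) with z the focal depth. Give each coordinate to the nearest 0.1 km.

(60.3, -78.9, 45.8)

Each station gives a sphere (x−x_i)² + (y−y_i)² + z² = d_i² (stations at z=0).
Subtracting the K sphere from L and M: z² cancels, leaving linear equations in x and y:
224.6 x + 34.6 y = 10812.32
46.6 x − 76.2 y = 8822.11
Solving: x ≈ 60.295, y ≈ -78.902 km (keep extra digits for the depth step; rounded: 60.3, -78.9).
Then from the K sphere: z² = 97.73² − (x − 2.8)² − (y + 14.5)² with x = 60.295, y = -78.902, so z ≈ 45.802 ≈ 45.8 km.
Check against N (with the unrounded solution): distance 177.65 ≈ 177.65 km. ✓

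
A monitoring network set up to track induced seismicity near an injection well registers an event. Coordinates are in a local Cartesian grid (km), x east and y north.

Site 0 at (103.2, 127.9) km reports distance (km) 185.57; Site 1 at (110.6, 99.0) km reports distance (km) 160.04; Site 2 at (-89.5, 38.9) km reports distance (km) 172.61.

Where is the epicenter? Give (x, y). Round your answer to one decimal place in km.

Circle about each station: (x − 103.2)² + (y − 127.9)² = 185.57²; (x − 110.6)² + (y − 99.0)² = 160.04²; (x + 89.5)² + (y − 38.9)² = 172.61².
Subtracting the Site 0 equation from the Site 1 and Site 2 equations removes the quadratic terms:
14.8 x − 57.8 y = 3848.13
-385.4 x − 178.0 y = -12843.18
Solving the 2×2 system: x ≈ 57.3, y ≈ -51.9 km.
Check against Site 0 (with the unrounded x, y): √((x − 103.2)²+(y − 127.9)²) = 185.57 ≈ 185.57 km. ✓

x ≈ 57.3 km, y ≈ -51.9 km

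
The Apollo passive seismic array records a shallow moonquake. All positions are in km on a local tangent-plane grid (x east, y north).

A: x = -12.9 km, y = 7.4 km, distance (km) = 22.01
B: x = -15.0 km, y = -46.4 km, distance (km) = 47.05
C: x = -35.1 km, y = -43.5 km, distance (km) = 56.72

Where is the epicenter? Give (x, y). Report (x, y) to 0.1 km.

x ≈ 5.8 km, y ≈ -4.2 km

Circle about each station: (x + 12.9)² + (y − 7.4)² = 22.01²; (x + 15.0)² + (y + 46.4)² = 47.05²; (x + 35.1)² + (y + 43.5)² = 56.72².
Subtracting the A equation from the B and C equations removes the quadratic terms:
-4.2 x − 107.6 y = 427.53
-44.4 x − 101.8 y = 170.37
Solving the 2×2 system: x ≈ 5.8, y ≈ -4.2 km.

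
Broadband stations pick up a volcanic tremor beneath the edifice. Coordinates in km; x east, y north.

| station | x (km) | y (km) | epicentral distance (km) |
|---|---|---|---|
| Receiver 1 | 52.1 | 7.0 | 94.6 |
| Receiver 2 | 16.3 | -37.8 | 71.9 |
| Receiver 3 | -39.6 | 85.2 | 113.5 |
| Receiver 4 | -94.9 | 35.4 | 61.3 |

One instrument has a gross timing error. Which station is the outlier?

Solve using three stations at a time. Using Receiver 1, Receiver 2, Receiver 4 (subtract circle equations pairwise → linear system) gives (x, y) ≈ (-42.4, 3.7).
Distances from that point to each station vs reported:
  Receiver 1: calculated 94.6 vs reported 94.6 → residual 0.0 km
  Receiver 2: calculated 71.9 vs reported 71.9 → residual 0.0 km
  Receiver 3: calculated 81.6 vs reported 113.5 → residual 31.9 km
  Receiver 4: calculated 61.3 vs reported 61.3 → residual 0.0 km
Receiver 1, Receiver 2, Receiver 4 are mutually consistent (residuals ≈ 0); Receiver 3 is off by 31.9 km.

Receiver 3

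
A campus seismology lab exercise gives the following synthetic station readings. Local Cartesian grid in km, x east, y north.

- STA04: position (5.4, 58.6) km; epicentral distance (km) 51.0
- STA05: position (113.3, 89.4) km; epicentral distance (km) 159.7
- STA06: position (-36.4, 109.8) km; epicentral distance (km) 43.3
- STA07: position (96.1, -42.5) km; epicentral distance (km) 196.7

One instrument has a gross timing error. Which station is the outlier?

STA07

Solve using three stations at a time. Using STA04, STA05, STA06 (subtract circle equations pairwise → linear system) gives (x, y) ≈ (-44.9, 67.3).
Distances from that point to each station vs reported:
  STA04: calculated 51.0 vs reported 51.0 → residual 0.0 km
  STA05: calculated 159.7 vs reported 159.7 → residual 0.0 km
  STA06: calculated 43.3 vs reported 43.3 → residual 0.0 km
  STA07: calculated 178.7 vs reported 196.7 → residual 18.0 km
STA04, STA05, STA06 are mutually consistent (residuals ≈ 0); STA07 is off by 18.0 km.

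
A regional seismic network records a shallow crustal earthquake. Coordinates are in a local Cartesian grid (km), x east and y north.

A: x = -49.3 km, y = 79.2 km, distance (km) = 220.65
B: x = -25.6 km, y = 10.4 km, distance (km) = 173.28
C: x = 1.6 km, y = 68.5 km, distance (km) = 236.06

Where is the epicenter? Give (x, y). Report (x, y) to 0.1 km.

Circle about each station: (x + 49.3)² + (y − 79.2)² = 220.65²; (x + 25.6)² + (y − 10.4)² = 173.28²; (x − 1.6)² + (y − 68.5)² = 236.06².
Subtracting pairs of circle equations eliminates x²+y² and gives linear equations (the radical axes):
47.4 x − 137.6 y = 10720.85
101.8 x − 21.4 y = -11046.22
Solving the 2×2 system: x ≈ -134.6, y ≈ -124.3 km.

(-134.6, -124.3)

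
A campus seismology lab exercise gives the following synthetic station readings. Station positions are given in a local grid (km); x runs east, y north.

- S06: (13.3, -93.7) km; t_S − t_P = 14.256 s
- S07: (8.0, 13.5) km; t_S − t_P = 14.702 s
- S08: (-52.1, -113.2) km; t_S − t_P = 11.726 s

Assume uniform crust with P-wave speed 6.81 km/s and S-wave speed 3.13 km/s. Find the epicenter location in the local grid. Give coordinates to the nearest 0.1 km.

Distance from S−P lag: d = Δt · v_P v_S / (v_P − v_S) = Δt · (6.81·3.13)/(6.81−3.13) ≈ 5.7922·Δt.
So d_S06 = 82.57, d_S07 = 85.16, d_S08 = 67.92 km.
Circle about each station: (x − 13.3)² + (y + 93.7)² = 82.57²; (x − 8.0)² + (y − 13.5)² = 85.16²; (x + 52.1)² + (y + 113.2)² = 67.92².
Subtracting pairs of circle equations eliminates x²+y² and gives linear equations (the radical axes):
-10.6 x + 214.4 y = -9144.75
-130.8 x − 39.0 y = 8776.75
Solving the 2×2 system: x ≈ -53.6, y ≈ -45.3 km.

x ≈ -53.6 km, y ≈ -45.3 km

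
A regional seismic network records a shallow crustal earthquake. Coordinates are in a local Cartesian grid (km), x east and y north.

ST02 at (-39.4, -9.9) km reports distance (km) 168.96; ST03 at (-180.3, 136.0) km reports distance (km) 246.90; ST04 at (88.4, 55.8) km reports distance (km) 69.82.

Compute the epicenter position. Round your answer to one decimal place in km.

Circle about each station: (x + 39.4)² + (y + 9.9)² = 168.96²; (x + 180.3)² + (y − 136.0)² = 246.90²; (x − 88.4)² + (y − 55.8)² = 69.82².
Subtracting the ST02 equation from the ST03 and ST04 equations removes the quadratic terms:
-281.8 x + 291.8 y = 16941.59
255.6 x + 131.4 y = 32950.48
Solving the 2×2 system: x ≈ 66.2, y ≈ 122.0 km.
Check against ST02 (with the unrounded x, y): √((x + 39.4)²+(y + 9.9)²) = 168.96 ≈ 168.96 km. ✓

(66.2, 122.0)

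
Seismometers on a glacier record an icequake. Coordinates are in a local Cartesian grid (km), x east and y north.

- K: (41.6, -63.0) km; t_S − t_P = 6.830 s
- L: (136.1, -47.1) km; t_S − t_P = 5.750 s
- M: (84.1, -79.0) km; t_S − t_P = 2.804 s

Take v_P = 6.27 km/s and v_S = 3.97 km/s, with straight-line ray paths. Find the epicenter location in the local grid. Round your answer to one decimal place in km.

Distance from S−P lag: d = Δt · v_P v_S / (v_P − v_S) = Δt · (6.27·3.97)/(6.27−3.97) ≈ 10.8226·Δt.
So d_K = 73.92, d_L = 62.23, d_M = 30.35 km.
Circle about each station: (x − 41.6)² + (y + 63.0)² = 73.92²; (x − 136.1)² + (y + 47.1)² = 62.23²; (x − 84.1)² + (y + 79.0)² = 30.35².
Subtracting pairs of circle equations eliminates x²+y² and gives linear equations (the radical axes):
189.0 x + 31.8 y = 16633.65
85.0 x − 32.0 y = 12157.29
Solving the 2×2 system: x ≈ 105.0, y ≈ -101.0 km.

(105.0, -101.0)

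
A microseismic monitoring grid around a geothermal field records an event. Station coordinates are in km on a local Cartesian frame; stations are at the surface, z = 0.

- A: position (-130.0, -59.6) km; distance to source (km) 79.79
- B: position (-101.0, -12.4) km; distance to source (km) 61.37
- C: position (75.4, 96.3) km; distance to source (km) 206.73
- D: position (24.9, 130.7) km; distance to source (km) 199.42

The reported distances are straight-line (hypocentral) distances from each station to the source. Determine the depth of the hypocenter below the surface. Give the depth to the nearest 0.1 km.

Each station gives a sphere (x−x_i)² + (y−y_i)² + z² = d_i² (stations at z=0).
Subtracting the A sphere from B and C: z² cancels, leaving linear equations in x and y:
58.0 x + 94.4 y = -7497.23
410.8 x + 311.8 y = -41864.16
Solving: x ≈ -78.006, y ≈ -31.493 km (keep extra digits for the depth step; rounded: -78.0, -31.5).
Then from the A sphere: z² = 79.79² − (x + 130.0)² − (y + 59.6)² with x = -78.006, y = -31.493, so z ≈ 53.601 ≈ 53.6 km.

depth ≈ 53.6 km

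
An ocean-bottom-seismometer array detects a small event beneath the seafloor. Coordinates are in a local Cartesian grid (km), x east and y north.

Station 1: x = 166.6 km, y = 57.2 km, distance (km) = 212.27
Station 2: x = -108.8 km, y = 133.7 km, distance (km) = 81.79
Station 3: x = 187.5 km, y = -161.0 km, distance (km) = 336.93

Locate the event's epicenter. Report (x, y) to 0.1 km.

(-44.0, 83.8)

Circle about each station: (x − 166.6)² + (y − 57.2)² = 212.27²; (x + 108.8)² + (y − 133.7)² = 81.79²; (x − 187.5)² + (y + 161.0)² = 336.93².
Subtracting the Station 1 equation from the Station 2 and Station 3 equations removes the quadratic terms:
-550.8 x + 153.0 y = 37054.68
41.8 x − 436.4 y = -38413.42
Solving the 2×2 system: x ≈ -44.0, y ≈ 83.8 km.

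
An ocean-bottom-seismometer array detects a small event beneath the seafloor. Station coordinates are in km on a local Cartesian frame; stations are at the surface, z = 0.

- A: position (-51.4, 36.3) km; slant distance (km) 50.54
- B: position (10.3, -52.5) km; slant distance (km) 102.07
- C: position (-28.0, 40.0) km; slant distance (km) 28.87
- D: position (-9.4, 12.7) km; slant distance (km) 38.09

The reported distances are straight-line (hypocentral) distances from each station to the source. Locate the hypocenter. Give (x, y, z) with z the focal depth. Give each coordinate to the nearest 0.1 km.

Each station gives a sphere (x−x_i)² + (y−y_i)² + z² = d_i² (stations at z=0).
Subtracting the A sphere from B and C: z² cancels, leaving linear equations in x and y:
123.4 x − 177.6 y = -8961.30
46.8 x + 7.4 y = 145.16
Solving: x ≈ -4.394, y ≈ 47.405 km (keep extra digits for the depth step; rounded: -4.4, 47.4).
Then from the A sphere: z² = 50.54² − (x + 51.4)² − (y − 36.3)² with x = -4.394, y = 47.405, so z ≈ 14.880 ≈ 14.9 km.

(-4.4, 47.4, 14.9)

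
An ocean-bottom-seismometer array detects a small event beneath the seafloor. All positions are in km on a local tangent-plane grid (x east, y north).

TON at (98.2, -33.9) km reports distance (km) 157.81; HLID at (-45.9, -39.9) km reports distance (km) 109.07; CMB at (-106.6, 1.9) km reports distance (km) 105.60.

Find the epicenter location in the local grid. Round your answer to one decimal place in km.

-23.3 km east, 66.8 km north

Circle about each station: (x − 98.2)² + (y + 33.9)² = 157.81²; (x + 45.9)² + (y + 39.9)² = 109.07²; (x + 106.6)² + (y − 1.9)² = 105.60².
Subtracting the TON equation from the HLID and CMB equations removes the quadratic terms:
-288.2 x − 12.0 y = 5914.10
-409.6 x + 71.6 y = 14327.36
Solving the 2×2 system: x ≈ -23.3, y ≈ 66.8 km.
Check against TON (with the unrounded x, y): √((x − 98.2)²+(y + 33.9)²) = 157.81 ≈ 157.81 km. ✓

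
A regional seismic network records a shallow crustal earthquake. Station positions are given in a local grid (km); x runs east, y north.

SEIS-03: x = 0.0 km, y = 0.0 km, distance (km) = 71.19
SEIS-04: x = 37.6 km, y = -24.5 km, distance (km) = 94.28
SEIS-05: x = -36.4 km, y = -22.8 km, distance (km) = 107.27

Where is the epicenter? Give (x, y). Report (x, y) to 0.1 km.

Circle about each station: x² + y² = 71.19²; (x − 37.6)² + (y + 24.5)² = 94.28²; (x + 36.4)² + (y + 22.8)² = 107.27².
Subtracting the SEIS-03 equation from the SEIS-04 and SEIS-05 equations removes the quadratic terms:
75.2 x − 49.0 y = -1806.69
-72.8 x − 45.6 y = -4594.04
Solving the 2×2 system: x ≈ 20.4, y ≈ 68.2 km.
Check against SEIS-03 (with the unrounded x, y): √(x²+y²) = 71.17 ≈ 71.19 km. ✓

(20.4, 68.2)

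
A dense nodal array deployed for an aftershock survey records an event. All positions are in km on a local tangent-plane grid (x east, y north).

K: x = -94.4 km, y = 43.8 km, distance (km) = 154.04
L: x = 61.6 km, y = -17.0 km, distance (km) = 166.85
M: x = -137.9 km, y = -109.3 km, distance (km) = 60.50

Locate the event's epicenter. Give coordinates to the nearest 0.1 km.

x ≈ -77.4 km, y ≈ -109.3 km

Circle about each station: (x + 94.4)² + (y − 43.8)² = 154.04²; (x − 61.6)² + (y + 17.0)² = 166.85²; (x + 137.9)² + (y + 109.3)² = 60.50².
Subtracting pairs of circle equations eliminates x²+y² and gives linear equations (the radical axes):
312.0 x − 121.6 y = -10856.84
-87.0 x − 306.2 y = 40201.17
Solving the 2×2 system: x ≈ -77.4, y ≈ -109.3 km.
Check against K (with the unrounded x, y): √((x + 94.4)²+(y − 43.8)²) = 154.04 ≈ 154.04 km. ✓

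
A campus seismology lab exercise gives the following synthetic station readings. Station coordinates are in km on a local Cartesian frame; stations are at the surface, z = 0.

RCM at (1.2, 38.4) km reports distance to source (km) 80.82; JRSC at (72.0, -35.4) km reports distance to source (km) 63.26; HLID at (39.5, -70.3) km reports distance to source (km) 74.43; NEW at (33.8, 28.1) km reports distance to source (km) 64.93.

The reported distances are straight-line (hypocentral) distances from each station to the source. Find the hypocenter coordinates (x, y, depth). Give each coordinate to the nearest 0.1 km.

Each station gives a sphere (x−x_i)² + (y−y_i)² + z² = d_i² (stations at z=0).
Subtracting the RCM sphere from JRSC and HLID: z² cancels, leaving linear equations in x and y:
141.6 x − 147.6 y = 7491.20
76.6 x − 217.4 y = 6018.39
Solving: x ≈ 38.006, y ≈ -14.292 km (keep extra digits for the depth step; rounded: 38.0, -14.3).
Then from the RCM sphere: z² = 80.82² − (x − 1.2)² − (y − 38.4)² with x = 38.006, y = -14.292, so z ≈ 48.997 ≈ 49.0 km.
Check against NEW (with the unrounded solution): distance 64.93 ≈ 64.93 km. ✓

(38.0, -14.3, 49.0)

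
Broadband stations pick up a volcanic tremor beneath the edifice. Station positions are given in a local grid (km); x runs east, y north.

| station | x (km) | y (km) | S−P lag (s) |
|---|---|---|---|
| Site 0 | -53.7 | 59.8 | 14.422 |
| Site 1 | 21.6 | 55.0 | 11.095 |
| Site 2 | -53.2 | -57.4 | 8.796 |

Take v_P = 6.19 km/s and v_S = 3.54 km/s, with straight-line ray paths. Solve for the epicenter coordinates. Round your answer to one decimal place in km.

Distance from S−P lag: d = Δt · v_P v_S / (v_P − v_S) = Δt · (6.19·3.54)/(6.19−3.54) ≈ 8.2689·Δt.
So d_Site 0 = 119.25, d_Site 1 = 91.74, d_Site 2 = 72.73 km.
Circle about each station: (x + 53.7)² + (y − 59.8)² = 119.25²; (x − 21.6)² + (y − 55.0)² = 91.74²; (x + 53.2)² + (y + 57.4)² = 72.73².
Subtracting the Site 0 equation from the Site 1 and Site 2 equations removes the quadratic terms:
150.6 x − 9.6 y = 2836.16
1.0 x − 234.4 y = 8596.18
Solving the 2×2 system: x ≈ 16.5, y ≈ -36.6 km.

x ≈ 16.5 km, y ≈ -36.6 km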